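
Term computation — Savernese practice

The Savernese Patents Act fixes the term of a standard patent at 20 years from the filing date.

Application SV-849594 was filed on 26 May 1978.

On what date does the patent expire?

Filing date + 20 years → 26 May 1998.

1998-05-26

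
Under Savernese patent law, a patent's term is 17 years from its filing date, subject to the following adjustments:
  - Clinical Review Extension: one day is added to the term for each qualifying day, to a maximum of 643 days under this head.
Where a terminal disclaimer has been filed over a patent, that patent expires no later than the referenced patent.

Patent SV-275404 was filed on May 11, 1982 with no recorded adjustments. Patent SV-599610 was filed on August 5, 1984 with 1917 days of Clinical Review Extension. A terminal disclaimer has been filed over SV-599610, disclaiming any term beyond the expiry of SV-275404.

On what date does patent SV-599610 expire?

1999-05-11

Natural term of SV-599610:
  Base: filing + 17 years → 5 August 2001.
  Clinical Review Extension: 1917 days claimed exceeds the 643-day cap, so +643 days → 10 May 2003.
Expiry of referenced patent SV-275404:
  Base: filing + 17 years → 11 May 1999.
Terminal disclaimer: SV-599610 expires on the earlier of 10 May 2003 and 11 May 1999.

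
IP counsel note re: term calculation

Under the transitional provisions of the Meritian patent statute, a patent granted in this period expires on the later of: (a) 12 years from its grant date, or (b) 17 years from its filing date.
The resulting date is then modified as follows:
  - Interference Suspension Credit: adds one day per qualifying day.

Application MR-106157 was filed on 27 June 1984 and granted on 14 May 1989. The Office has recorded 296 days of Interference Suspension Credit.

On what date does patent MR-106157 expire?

(a) grant + 12 years → 14 May 2001.
(b) filing + 17 years → 27 June 2001.
Later of the two: 27 June 2001.
Interference Suspension Credit: +296 days → 19 April 2002.

2002-04-19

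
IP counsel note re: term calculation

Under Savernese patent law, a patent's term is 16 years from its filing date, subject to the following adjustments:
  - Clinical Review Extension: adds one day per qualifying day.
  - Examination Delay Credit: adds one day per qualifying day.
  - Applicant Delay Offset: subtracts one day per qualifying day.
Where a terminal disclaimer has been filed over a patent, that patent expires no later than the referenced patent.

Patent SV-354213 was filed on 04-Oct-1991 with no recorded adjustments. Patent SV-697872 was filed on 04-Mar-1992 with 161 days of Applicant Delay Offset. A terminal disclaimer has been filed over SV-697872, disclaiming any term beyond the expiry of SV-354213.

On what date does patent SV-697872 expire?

2007-09-25

Natural term of SV-697872:
  Base: filing + 16 years → 4 March 2008.
  Applicant Delay Offset: −161 days → 25 September 2007.
Expiry of referenced patent SV-354213:
  Base: filing + 16 years → 4 October 2007.
Terminal disclaimer: SV-697872 expires on the earlier of 25 September 2007 and 4 October 2007.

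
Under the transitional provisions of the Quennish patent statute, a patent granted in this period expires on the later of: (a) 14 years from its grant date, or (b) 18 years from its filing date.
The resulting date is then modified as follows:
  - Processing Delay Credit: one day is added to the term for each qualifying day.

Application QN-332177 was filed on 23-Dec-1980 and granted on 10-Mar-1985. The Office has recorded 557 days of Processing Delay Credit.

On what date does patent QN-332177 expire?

(a) grant + 14 years → 10 March 1999.
(b) filing + 18 years → 23 December 1998.
Later of the two: 10 March 1999.
Processing Delay Credit: +557 days → 17 September 2000.

September 17, 2000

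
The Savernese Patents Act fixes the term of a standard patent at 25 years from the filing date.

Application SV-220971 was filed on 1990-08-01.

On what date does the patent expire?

Filing date + 25 years → 1 August 2015.

2015-08-01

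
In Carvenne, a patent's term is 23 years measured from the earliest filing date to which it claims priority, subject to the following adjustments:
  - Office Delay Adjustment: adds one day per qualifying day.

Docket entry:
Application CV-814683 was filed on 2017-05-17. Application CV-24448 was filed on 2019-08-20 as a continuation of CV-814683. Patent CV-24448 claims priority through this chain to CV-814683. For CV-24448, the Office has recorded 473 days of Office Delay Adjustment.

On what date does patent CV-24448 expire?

September 2, 2041

Earliest priority filing: 17 May 2017.
Base term: 17 May 2017 + 23 years → 17 May 2040.
Office Delay Adjustment: +473 days → 2 September 2041.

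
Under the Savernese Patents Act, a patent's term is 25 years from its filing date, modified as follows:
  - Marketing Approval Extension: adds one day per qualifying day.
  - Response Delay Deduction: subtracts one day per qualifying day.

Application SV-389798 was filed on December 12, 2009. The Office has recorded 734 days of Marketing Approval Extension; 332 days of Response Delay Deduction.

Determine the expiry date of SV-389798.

2036-01-18

Base term: filing date + 25 years → 12 December 2034.
Marketing Approval Extension: +734 days → 15 December 2036.
Response Delay Deduction: −332 days → 18 January 2036.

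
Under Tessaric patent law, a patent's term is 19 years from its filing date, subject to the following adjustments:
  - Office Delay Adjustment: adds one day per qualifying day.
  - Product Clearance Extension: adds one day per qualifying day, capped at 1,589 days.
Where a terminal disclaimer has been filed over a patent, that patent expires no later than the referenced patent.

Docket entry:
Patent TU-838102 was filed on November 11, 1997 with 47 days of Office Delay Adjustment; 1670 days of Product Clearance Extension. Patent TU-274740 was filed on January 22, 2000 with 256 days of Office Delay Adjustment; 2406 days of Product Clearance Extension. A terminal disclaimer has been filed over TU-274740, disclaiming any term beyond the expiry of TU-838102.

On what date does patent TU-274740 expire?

Natural term of TU-274740:
  Base: filing + 19 years → 22 January 2019.
  Office Delay Adjustment: +256 days → 5 October 2019.
  Product Clearance Extension: 2406 days claimed exceeds the 1589-day cap, so +1589 days → 10 February 2024.
Expiry of referenced patent TU-838102:
  Base: filing + 19 years → 11 November 2016.
  Office Delay Adjustment: +47 days → 28 December 2016.
  Product Clearance Extension: 1670 days claimed exceeds the 1589-day cap, so +1589 days → 5 May 2021.
Terminal disclaimer: TU-274740 expires on the earlier of 10 February 2024 and 5 May 2021.

May 5, 2021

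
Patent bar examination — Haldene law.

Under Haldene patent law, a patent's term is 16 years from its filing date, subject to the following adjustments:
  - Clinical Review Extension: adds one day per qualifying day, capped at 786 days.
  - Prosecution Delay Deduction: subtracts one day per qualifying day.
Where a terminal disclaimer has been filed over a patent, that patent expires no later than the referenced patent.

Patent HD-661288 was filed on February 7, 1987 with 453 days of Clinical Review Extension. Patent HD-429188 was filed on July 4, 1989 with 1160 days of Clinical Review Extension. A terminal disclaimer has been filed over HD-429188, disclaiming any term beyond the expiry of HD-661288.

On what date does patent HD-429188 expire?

Natural term of HD-429188:
  Base: filing + 16 years → 4 July 2005.
  Clinical Review Extension: 1160 days claimed exceeds the 786-day cap, so +786 days → 29 August 2007.
Expiry of referenced patent HD-661288:
  Base: filing + 16 years → 7 February 2003.
  Clinical Review Extension: 453 days (within the 786-day cap) → +453 days → 5 May 2004.
Terminal disclaimer: HD-429188 expires on the earlier of 29 August 2007 and 5 May 2004.

May 5, 2004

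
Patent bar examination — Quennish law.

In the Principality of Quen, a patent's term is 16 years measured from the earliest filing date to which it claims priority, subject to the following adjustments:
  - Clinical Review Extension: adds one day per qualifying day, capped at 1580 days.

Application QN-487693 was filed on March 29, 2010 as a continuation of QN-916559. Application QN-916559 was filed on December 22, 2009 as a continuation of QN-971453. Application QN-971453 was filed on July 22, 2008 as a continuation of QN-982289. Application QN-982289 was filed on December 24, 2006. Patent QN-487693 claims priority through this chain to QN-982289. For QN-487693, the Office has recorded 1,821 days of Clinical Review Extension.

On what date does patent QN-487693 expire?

2027-04-22

Earliest priority filing: 24 December 2006.
Base term: 24 December 2006 + 16 years → 24 December 2022.
Clinical Review Extension: 1821 days claimed exceeds the 1580-day cap, so +1580 days → 22 April 2027.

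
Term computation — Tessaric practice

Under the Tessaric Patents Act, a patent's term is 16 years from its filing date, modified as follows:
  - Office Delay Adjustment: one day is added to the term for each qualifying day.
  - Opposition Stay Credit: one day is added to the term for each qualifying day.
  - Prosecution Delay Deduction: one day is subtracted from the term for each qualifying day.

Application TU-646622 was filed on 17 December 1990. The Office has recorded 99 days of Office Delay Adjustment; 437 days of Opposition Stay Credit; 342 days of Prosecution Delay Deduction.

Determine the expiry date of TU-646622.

Base term: filing date + 16 years → 17 December 2006.
Office Delay Adjustment: +99 days → 26 March 2007.
Opposition Stay Credit: +437 days → 5 June 2008.
Prosecution Delay Deduction: −342 days → 29 June 2007.

June 29, 2007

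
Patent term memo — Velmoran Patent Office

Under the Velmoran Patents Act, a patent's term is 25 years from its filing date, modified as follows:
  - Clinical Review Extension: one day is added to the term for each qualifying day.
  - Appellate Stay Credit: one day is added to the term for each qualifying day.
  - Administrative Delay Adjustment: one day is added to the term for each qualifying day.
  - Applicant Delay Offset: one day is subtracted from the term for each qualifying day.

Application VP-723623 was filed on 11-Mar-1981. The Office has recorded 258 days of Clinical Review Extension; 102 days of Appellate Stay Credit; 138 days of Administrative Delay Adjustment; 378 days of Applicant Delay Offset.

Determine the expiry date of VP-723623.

Base term: filing date + 25 years → 11 March 2006.
Clinical Review Extension: +258 days → 24 November 2006.
Appellate Stay Credit: +102 days → 6 March 2007.
Administrative Delay Adjustment: +138 days → 22 July 2007.
Applicant Delay Offset: −378 days → 9 July 2006.

July 9, 2006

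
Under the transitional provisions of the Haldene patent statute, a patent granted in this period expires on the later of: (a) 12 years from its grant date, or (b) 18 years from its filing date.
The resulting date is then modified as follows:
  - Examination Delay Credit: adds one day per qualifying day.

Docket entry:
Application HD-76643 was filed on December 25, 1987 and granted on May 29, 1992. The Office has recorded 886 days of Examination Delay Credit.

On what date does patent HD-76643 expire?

(a) grant + 12 years → 29 May 2004.
(b) filing + 18 years → 25 December 2005.
Later of the two: 25 December 2005.
Examination Delay Credit: +886 days → 29 May 2008.

May 29, 2008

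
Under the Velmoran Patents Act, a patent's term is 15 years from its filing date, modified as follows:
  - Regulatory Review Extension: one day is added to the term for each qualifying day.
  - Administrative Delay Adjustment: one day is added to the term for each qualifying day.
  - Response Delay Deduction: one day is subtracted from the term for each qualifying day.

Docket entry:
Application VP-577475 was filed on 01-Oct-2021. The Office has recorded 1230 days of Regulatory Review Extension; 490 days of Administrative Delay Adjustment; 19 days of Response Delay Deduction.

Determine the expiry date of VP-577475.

May 29, 2041

Base term: filing date + 15 years → 1 October 2036.
Regulatory Review Extension: +1230 days → 13 February 2040.
Administrative Delay Adjustment: +490 days → 17 June 2041.
Response Delay Deduction: −19 days → 29 May 2041.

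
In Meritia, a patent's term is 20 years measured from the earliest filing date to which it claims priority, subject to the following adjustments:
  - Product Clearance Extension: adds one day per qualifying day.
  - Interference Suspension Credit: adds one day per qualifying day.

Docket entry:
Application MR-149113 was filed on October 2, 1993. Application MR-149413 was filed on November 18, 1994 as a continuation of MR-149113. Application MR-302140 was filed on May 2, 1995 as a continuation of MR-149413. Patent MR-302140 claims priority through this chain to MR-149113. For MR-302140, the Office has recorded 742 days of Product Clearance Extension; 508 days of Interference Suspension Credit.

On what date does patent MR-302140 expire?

March 5, 2017

Earliest priority filing: 2 October 1993.
Base term: 2 October 1993 + 20 years → 2 October 2013.
Product Clearance Extension: +742 days → 14 October 2015.
Interference Suspension Credit: +508 days → 5 March 2017.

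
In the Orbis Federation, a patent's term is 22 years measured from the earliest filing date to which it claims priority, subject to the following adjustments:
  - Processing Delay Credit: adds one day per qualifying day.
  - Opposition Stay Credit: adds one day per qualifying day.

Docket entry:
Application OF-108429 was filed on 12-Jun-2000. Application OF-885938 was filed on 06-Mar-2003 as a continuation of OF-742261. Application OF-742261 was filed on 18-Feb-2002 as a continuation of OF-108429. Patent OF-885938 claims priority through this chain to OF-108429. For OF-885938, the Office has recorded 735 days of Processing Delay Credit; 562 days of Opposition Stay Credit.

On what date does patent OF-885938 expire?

Earliest priority filing: 12 June 2000.
Base term: 12 June 2000 + 22 years → 12 June 2022.
Processing Delay Credit: +735 days → 16 June 2024.
Opposition Stay Credit: +562 days → 30 December 2025.

2025-12-30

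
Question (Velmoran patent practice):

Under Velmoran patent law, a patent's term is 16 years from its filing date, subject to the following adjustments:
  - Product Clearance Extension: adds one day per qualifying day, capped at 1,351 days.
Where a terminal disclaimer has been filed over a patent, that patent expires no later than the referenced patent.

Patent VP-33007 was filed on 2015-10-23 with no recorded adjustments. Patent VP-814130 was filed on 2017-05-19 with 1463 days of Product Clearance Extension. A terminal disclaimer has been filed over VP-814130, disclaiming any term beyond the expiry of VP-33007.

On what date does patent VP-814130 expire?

Natural term of VP-814130:
  Base: filing + 16 years → 19 May 2033.
  Product Clearance Extension: 1463 days claimed exceeds the 1351-day cap, so +1351 days → 29 January 2037.
Expiry of referenced patent VP-33007:
  Base: filing + 16 years → 23 October 2031.
Terminal disclaimer: VP-814130 expires on the earlier of 29 January 2037 and 23 October 2031.

2031-10-23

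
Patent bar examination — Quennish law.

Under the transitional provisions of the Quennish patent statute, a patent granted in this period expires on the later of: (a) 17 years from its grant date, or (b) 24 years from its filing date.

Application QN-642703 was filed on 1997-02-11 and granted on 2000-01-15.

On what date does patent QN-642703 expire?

(a) grant + 17 years → 15 January 2017.
(b) filing + 24 years → 11 February 2021.
Later of the two: 11 February 2021.

2021-02-11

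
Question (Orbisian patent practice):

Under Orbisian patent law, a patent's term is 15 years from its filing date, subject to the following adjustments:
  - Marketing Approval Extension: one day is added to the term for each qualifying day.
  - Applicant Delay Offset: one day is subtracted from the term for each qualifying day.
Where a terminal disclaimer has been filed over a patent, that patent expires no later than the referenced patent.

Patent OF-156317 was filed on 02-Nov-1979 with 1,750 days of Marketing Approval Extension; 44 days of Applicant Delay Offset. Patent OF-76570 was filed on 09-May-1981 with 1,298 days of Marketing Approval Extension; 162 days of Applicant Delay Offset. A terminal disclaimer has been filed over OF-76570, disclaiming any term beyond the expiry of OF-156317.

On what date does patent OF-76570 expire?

Natural term of OF-76570:
  Base: filing + 15 years → 9 May 1996.
  Marketing Approval Extension: +1298 days → 28 November 1999.
  Applicant Delay Offset: −162 days → 19 June 1999.
Expiry of referenced patent OF-156317:
  Base: filing + 15 years → 2 November 1994.
  Marketing Approval Extension: +1750 days → 18 August 1999.
  Applicant Delay Offset: −44 days → 5 July 1999.
Terminal disclaimer: OF-76570 expires on the earlier of 19 June 1999 and 5 July 1999.

1999-06-19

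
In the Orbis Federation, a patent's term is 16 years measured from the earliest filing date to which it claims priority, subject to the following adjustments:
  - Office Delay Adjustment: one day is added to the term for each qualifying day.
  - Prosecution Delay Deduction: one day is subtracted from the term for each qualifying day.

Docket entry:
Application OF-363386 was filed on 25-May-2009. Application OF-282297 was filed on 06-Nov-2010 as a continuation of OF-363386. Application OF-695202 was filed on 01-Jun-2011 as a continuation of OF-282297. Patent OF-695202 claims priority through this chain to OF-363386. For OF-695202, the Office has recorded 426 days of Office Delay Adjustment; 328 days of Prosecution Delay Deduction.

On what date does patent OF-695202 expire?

August 31, 2025

Earliest priority filing: 25 May 2009.
Base term: 25 May 2009 + 16 years → 25 May 2025.
Office Delay Adjustment: +426 days → 25 July 2026.
Prosecution Delay Deduction: −328 days → 31 August 2025.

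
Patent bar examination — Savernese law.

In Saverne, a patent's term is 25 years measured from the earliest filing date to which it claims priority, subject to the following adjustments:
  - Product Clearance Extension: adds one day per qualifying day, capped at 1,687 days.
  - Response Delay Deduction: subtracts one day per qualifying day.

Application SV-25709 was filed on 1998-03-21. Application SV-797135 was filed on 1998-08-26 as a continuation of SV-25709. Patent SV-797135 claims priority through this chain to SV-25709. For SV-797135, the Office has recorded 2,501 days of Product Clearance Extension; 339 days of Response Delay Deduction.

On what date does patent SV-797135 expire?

2026-11-28

Earliest priority filing: 21 March 1998.
Base term: 21 March 1998 + 25 years → 21 March 2023.
Product Clearance Extension: 2501 days claimed exceeds the 1687-day cap, so +1687 days → 2 November 2027.
Response Delay Deduction: −339 days → 28 November 2026.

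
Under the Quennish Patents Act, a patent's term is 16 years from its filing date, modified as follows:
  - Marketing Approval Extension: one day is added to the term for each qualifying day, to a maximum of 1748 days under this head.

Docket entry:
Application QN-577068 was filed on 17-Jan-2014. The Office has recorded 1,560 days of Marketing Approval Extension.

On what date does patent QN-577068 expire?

Base term: filing date + 16 years → 17 January 2030.
Marketing Approval Extension: 1560 days (within the 1748-day cap) → +1560 days → 26 April 2034.

2034-04-26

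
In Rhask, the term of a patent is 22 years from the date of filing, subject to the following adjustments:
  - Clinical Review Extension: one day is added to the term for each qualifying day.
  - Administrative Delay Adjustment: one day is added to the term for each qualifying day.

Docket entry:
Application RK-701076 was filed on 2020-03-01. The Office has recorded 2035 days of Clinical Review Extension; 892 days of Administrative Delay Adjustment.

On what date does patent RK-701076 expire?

Base term: filing date + 22 years → 1 March 2042.
Clinical Review Extension: +2035 days → 26 September 2047.
Administrative Delay Adjustment: +892 days → 6 March 2050.

2050-03-06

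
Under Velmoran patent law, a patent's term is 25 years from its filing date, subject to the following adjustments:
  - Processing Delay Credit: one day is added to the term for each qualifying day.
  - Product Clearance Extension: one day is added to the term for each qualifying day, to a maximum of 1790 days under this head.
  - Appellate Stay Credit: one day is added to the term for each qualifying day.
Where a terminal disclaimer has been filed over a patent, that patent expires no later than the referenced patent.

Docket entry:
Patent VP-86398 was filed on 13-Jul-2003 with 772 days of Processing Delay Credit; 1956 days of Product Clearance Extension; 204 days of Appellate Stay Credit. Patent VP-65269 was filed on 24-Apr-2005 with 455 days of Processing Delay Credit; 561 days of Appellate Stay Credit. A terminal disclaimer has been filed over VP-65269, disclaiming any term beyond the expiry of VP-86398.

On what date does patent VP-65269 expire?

February 3, 2033

Natural term of VP-65269:
  Base: filing + 25 years → 24 April 2030.
  Processing Delay Credit: +455 days → 23 July 2031.
  Appellate Stay Credit: +561 days → 3 February 2033.
Expiry of referenced patent VP-86398:
  Base: filing + 25 years → 13 July 2028.
  Processing Delay Credit: +772 days → 24 August 2030.
  Product Clearance Extension: 1956 days claimed exceeds the 1790-day cap, so +1790 days → 19 July 2035.
  Appellate Stay Credit: +204 days → 8 February 2036.
Terminal disclaimer: VP-65269 expires on the earlier of 3 February 2033 and 8 February 2036.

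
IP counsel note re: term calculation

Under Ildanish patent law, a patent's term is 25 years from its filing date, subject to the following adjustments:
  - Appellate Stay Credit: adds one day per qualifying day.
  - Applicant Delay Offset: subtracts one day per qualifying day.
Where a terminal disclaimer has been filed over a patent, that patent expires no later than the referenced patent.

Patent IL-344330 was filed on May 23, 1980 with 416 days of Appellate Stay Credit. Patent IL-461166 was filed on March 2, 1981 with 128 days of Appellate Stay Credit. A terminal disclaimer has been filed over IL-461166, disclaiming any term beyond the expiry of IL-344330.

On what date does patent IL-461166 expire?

Natural term of IL-461166:
  Base: filing + 25 years → 2 March 2006.
  Appellate Stay Credit: +128 days → 8 July 2006.
Expiry of referenced patent IL-344330:
  Base: filing + 25 years → 23 May 2005.
  Appellate Stay Credit: +416 days → 13 July 2006.
Terminal disclaimer: IL-461166 expires on the earlier of 8 July 2006 and 13 July 2006.

2006-07-08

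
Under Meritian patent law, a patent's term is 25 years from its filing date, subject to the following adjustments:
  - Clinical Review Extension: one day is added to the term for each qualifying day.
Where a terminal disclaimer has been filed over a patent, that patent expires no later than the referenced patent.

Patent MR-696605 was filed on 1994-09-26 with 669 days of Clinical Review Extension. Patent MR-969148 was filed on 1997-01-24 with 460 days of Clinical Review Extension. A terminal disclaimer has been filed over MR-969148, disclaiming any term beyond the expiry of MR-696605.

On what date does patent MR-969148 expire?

2021-07-26

Natural term of MR-969148:
  Base: filing + 25 years → 24 January 2022.
  Clinical Review Extension: +460 days → 29 April 2023.
Expiry of referenced patent MR-696605:
  Base: filing + 25 years → 26 September 2019.
  Clinical Review Extension: +669 days → 26 July 2021.
Terminal disclaimer: MR-969148 expires on the earlier of 29 April 2023 and 26 July 2021.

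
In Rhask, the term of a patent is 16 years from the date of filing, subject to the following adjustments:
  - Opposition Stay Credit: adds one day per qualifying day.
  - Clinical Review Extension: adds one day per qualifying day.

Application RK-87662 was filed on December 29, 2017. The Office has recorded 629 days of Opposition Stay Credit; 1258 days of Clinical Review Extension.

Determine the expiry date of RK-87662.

Base term: filing date + 16 years → 29 December 2033.
Opposition Stay Credit: +629 days → 19 September 2035.
Clinical Review Extension: +1258 days → 28 February 2039.

2039-02-28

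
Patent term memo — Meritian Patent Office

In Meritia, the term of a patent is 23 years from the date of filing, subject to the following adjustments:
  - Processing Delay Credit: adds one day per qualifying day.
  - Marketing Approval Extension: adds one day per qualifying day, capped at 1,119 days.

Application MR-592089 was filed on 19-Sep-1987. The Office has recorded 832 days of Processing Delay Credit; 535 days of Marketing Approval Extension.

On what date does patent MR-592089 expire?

Base term: filing date + 23 years → 19 September 2010.
Processing Delay Credit: +832 days → 29 December 2012.
Marketing Approval Extension: 535 days (within the 1119-day cap) → +535 days → 17 June 2014.

June 17, 2014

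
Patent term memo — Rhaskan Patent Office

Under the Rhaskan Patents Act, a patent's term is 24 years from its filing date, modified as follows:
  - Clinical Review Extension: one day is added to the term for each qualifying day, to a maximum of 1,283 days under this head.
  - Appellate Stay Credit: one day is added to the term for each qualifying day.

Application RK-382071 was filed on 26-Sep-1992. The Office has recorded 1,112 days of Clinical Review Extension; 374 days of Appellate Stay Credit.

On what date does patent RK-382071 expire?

Base term: filing date + 24 years → 26 September 2016.
Clinical Review Extension: 1112 days (within the 1283-day cap) → +1112 days → 13 October 2019.
Appellate Stay Credit: +374 days → 21 October 2020.

October 21, 2020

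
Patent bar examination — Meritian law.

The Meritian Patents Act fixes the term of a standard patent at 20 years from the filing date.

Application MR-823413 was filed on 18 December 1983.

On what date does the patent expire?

Filing date + 20 years → 18 December 2003.

December 18, 2003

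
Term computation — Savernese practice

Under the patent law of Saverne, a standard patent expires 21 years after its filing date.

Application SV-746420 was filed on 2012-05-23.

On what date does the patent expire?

May 23, 2033

Filing date + 21 years → 23 May 2033.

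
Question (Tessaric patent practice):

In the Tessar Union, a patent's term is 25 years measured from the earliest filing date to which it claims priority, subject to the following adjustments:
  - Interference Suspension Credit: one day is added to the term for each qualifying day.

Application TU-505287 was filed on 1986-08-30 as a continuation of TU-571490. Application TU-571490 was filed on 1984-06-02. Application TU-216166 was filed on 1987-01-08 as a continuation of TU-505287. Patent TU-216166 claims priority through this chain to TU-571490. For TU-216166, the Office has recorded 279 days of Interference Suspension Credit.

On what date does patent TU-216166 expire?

Earliest priority filing: 2 June 1984.
Base term: 2 June 1984 + 25 years → 2 June 2009.
Interference Suspension Credit: +279 days → 8 March 2010.

2010-03-08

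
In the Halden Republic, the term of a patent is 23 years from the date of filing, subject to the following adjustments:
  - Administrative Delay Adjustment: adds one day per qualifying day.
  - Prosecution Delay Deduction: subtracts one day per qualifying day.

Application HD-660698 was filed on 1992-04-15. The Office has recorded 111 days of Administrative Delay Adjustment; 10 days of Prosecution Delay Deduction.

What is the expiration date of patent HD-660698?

2015-07-25

Base term: filing date + 23 years → 15 April 2015.
Administrative Delay Adjustment: +111 days → 4 August 2015.
Prosecution Delay Deduction: −10 days → 25 July 2015.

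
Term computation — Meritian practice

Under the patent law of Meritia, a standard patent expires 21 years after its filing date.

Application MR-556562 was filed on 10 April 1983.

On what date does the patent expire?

2004-04-10

Filing date + 21 years → 10 April 2004.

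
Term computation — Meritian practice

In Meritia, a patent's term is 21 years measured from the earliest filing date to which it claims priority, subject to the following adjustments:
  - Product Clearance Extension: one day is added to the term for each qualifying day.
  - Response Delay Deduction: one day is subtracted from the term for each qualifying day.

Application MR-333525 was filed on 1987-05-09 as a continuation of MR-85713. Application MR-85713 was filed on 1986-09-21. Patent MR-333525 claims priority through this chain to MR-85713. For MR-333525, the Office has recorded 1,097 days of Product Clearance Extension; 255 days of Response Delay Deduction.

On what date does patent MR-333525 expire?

January 10, 2010

Earliest priority filing: 21 September 1986.
Base term: 21 September 1986 + 21 years → 21 September 2007.
Product Clearance Extension: +1097 days → 22 September 2010.
Response Delay Deduction: −255 days → 10 January 2010.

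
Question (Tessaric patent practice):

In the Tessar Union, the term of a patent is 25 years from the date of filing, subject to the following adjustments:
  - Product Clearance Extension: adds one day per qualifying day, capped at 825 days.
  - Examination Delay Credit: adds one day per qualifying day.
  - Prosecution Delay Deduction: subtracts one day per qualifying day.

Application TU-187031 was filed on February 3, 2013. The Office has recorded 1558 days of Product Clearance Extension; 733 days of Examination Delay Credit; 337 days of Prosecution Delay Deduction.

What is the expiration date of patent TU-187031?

2041-06-08

Base term: filing date + 25 years → 3 February 2038.
Product Clearance Extension: 1558 days claimed exceeds the 825-day cap, so +825 days → 8 May 2040.
Examination Delay Credit: +733 days → 11 May 2042.
Prosecution Delay Deduction: −337 days → 8 June 2041.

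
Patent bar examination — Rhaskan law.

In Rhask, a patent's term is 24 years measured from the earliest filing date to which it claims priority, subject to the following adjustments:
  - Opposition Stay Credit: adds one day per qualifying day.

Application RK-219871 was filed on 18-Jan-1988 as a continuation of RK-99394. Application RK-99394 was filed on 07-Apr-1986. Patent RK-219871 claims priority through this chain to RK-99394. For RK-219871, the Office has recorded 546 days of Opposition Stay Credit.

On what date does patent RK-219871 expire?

October 5, 2011

Earliest priority filing: 7 April 1986.
Base term: 7 April 1986 + 24 years → 7 April 2010.
Opposition Stay Credit: +546 days → 5 October 2011.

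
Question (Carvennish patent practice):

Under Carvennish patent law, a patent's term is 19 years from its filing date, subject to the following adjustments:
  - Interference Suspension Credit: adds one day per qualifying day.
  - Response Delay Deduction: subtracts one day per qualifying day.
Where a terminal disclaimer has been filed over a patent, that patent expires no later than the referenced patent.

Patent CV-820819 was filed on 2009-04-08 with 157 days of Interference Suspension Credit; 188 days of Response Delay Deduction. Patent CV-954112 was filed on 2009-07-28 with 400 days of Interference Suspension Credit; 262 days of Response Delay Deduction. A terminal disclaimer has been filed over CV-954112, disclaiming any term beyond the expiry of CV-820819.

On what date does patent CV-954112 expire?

Natural term of CV-954112:
  Base: filing + 19 years → 28 July 2028.
  Interference Suspension Credit: +400 days → 1 September 2029.
  Response Delay Deduction: −262 days → 13 December 2028.
Expiry of referenced patent CV-820819:
  Base: filing + 19 years → 8 April 2028.
  Interference Suspension Credit: +157 days → 12 September 2028.
  Response Delay Deduction: −188 days → 8 March 2028.
Terminal disclaimer: CV-954112 expires on the earlier of 13 December 2028 and 8 March 2028.

March 8, 2028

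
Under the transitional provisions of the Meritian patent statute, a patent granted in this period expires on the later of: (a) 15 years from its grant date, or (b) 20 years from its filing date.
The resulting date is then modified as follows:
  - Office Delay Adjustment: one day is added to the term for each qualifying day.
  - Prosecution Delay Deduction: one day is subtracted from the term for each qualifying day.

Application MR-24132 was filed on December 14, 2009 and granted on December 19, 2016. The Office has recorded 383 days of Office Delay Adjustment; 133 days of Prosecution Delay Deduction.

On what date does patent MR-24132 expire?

August 25, 2032

(a) grant + 15 years → 19 December 2031.
(b) filing + 20 years → 14 December 2029.
Later of the two: 19 December 2031.
Office Delay Adjustment: +383 days → 5 January 2033.
Prosecution Delay Deduction: −133 days → 25 August 2032.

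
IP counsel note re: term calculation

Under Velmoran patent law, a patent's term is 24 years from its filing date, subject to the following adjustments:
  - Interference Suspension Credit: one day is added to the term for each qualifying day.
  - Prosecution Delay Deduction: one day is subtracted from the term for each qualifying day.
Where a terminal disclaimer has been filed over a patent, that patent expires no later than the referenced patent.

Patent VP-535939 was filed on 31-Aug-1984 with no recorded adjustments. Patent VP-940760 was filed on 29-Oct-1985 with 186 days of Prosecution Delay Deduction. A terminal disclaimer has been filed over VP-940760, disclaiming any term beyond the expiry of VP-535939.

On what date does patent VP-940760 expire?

Natural term of VP-940760:
  Base: filing + 24 years → 29 October 2009.
  Prosecution Delay Deduction: −186 days → 26 April 2009.
Expiry of referenced patent VP-535939:
  Base: filing + 24 years → 31 August 2008.
Terminal disclaimer: VP-940760 expires on the earlier of 26 April 2009 and 31 August 2008.

2008-08-31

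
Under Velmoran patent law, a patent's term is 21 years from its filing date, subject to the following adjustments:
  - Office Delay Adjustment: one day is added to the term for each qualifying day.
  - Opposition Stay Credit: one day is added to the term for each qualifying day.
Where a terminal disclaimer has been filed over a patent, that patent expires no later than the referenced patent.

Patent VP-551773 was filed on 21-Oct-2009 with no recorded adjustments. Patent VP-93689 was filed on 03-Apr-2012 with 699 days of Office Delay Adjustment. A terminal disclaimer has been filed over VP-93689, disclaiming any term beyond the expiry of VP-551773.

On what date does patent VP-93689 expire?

October 21, 2030

Natural term of VP-93689:
  Base: filing + 21 years → 3 April 2033.
  Office Delay Adjustment: +699 days → 3 March 2035.
Expiry of referenced patent VP-551773:
  Base: filing + 21 years → 21 October 2030.
Terminal disclaimer: VP-93689 expires on the earlier of 3 March 2035 and 21 October 2030.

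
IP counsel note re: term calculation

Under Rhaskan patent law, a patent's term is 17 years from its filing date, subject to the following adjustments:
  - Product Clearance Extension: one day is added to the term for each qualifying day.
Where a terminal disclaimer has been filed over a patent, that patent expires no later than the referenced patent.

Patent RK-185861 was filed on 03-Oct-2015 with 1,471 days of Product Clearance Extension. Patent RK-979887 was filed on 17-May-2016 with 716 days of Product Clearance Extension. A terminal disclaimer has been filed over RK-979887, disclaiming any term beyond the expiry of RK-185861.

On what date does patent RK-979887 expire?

Natural term of RK-979887:
  Base: filing + 17 years → 17 May 2033.
  Product Clearance Extension: +716 days → 3 May 2035.
Expiry of referenced patent RK-185861:
  Base: filing + 17 years → 3 October 2032.
  Product Clearance Extension: +1471 days → 13 October 2036.
Terminal disclaimer: RK-979887 expires on the earlier of 3 May 2035 and 13 October 2036.

2035-05-03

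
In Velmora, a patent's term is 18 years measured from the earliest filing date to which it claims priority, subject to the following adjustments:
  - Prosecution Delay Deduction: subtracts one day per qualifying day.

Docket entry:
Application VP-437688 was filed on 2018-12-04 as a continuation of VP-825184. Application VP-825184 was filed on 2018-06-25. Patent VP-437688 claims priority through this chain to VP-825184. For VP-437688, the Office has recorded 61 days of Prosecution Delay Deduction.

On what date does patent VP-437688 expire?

April 25, 2036

Earliest priority filing: 25 June 2018.
Base term: 25 June 2018 + 18 years → 25 June 2036.
Prosecution Delay Deduction: −61 days → 25 April 2036.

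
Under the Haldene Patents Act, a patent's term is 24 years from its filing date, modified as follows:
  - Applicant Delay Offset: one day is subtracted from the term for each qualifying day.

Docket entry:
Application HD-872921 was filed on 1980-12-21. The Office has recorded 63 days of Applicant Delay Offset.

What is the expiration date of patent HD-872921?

October 19, 2004

Base term: filing date + 24 years → 21 December 2004.
Applicant Delay Offset: −63 days → 19 October 2004.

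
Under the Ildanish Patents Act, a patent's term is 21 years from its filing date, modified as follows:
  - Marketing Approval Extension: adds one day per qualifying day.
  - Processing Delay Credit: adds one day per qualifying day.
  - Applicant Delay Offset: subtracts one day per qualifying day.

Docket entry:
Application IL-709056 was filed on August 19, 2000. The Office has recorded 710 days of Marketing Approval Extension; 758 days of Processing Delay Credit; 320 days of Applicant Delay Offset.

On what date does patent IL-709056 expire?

Base term: filing date + 21 years → 19 August 2021.
Marketing Approval Extension: +710 days → 30 July 2023.
Processing Delay Credit: +758 days → 26 August 2025.
Applicant Delay Offset: −320 days → 10 October 2024.

October 10, 2024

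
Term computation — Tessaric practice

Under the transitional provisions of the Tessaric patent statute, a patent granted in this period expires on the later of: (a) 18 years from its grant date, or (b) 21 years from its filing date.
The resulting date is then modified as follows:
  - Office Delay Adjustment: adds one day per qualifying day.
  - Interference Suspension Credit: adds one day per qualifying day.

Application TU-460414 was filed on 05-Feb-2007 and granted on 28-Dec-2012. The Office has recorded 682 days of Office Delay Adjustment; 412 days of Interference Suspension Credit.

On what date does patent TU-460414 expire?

2033-12-26

(a) grant + 18 years → 28 December 2030.
(b) filing + 21 years → 5 February 2028.
Later of the two: 28 December 2030.
Office Delay Adjustment: +682 days → 9 November 2032.
Interference Suspension Credit: +412 days → 26 December 2033.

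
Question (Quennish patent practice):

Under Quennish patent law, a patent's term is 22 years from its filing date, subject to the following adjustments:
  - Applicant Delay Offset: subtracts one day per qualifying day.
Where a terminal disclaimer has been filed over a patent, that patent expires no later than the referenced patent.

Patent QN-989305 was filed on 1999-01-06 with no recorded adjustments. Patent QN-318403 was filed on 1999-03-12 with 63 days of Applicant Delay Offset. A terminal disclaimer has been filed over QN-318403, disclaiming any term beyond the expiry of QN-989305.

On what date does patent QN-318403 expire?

January 6, 2021

Natural term of QN-318403:
  Base: filing + 22 years → 12 March 2021.
  Applicant Delay Offset: −63 days → 8 January 2021.
Expiry of referenced patent QN-989305:
  Base: filing + 22 years → 6 January 2021.
Terminal disclaimer: QN-318403 expires on the earlier of 8 January 2021 and 6 January 2021.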